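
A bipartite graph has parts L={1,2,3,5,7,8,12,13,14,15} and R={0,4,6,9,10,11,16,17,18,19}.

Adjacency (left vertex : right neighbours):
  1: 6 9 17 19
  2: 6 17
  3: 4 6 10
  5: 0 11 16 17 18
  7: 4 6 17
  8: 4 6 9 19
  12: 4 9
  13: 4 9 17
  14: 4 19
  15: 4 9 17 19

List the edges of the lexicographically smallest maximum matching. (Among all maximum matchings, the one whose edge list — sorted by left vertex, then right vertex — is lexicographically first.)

Lex-smallest maximum matching: {(1,6), (2,17), (3,10), (5,0), (7,4), (8,9), (14,19)}

|M| = 7 (so the lex-smallest maximum matching has 7 edges)
process left vertices in ascending order; for each, take the smallest-labelled available neighbour that still permits 7 edges overall, or leave it unmatched if none does
lex-smallest matching: {1-6, 2-17, 3-10, 5-0, 7-4, 8-9, 14-19}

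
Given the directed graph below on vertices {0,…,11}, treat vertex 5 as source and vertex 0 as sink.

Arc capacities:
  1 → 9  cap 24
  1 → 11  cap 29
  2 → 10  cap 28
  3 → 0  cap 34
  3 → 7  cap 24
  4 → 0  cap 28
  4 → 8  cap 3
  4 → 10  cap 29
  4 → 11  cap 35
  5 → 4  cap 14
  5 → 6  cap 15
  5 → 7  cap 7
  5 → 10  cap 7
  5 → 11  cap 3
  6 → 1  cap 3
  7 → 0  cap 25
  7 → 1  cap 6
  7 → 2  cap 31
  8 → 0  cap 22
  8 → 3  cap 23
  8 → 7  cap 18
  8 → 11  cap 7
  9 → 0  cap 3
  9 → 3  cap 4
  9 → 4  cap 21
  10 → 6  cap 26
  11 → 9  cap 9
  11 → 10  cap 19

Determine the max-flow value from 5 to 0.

augment #1: 5→4→0 bottleneck 14, total now 14
augment #2: 5→7→0 bottleneck 7, total now 21
augment #3: 5→11→9→0 bottleneck 3, total now 24
augment #4: 5→6→1→9→3→0 bottleneck 3, total now 27

Maximum flow value: 27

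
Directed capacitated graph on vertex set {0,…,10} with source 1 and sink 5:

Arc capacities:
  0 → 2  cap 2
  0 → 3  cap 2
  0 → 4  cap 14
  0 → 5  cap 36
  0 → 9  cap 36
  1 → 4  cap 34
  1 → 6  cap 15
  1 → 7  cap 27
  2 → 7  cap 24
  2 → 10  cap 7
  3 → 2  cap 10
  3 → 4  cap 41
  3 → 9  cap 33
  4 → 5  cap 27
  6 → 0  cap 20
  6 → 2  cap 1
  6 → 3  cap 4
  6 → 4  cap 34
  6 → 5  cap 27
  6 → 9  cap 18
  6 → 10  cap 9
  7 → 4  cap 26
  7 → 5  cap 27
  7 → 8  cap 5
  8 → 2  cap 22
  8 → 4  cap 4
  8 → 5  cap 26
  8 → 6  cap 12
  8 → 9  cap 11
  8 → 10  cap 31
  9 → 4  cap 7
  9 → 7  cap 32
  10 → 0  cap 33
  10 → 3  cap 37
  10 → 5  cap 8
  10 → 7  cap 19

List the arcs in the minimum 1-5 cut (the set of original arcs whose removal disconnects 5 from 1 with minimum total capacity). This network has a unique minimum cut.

augment #1: 1→4→5 push 27
augment #2: 1→6→5 push 15
augment #3: 1→7→5 push 27
max flow = 69; residual-reachable set from 1 gives S-side
cut edges (S→T): {(1,6), (1,7), (4,5)} total cap 69

Min-cut arcs: {(1,6), (1,7), (4,5)} (total capacity 69)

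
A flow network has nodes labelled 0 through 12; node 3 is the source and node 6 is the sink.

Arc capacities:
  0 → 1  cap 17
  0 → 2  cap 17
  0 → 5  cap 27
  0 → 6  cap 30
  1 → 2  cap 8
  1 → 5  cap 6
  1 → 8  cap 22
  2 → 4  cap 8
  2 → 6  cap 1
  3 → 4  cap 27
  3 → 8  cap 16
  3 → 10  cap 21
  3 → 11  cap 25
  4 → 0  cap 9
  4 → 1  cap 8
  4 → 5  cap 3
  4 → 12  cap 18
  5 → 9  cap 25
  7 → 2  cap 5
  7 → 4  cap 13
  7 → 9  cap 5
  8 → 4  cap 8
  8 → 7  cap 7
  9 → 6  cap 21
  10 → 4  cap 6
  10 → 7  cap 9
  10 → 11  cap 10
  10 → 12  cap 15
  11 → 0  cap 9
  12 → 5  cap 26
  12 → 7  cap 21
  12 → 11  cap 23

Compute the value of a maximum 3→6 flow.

Maximum flow value: 40

augment #1: 3→4→0→6 bottleneck 9, total now 9
augment #2: 3→11→0→6 bottleneck 9, total now 18
augment #3: 3→4→1→2→6 bottleneck 1, total now 19
augment #4: 3→4→5→9→6 bottleneck 3, total now 22
augment #5: 3→8→7→9→6 bottleneck 5, total now 27
augment #6: 3→4→1→5→9→6 bottleneck 6, total now 33
augment #7: 3→4→12→5→9→6 bottleneck 7, total now 40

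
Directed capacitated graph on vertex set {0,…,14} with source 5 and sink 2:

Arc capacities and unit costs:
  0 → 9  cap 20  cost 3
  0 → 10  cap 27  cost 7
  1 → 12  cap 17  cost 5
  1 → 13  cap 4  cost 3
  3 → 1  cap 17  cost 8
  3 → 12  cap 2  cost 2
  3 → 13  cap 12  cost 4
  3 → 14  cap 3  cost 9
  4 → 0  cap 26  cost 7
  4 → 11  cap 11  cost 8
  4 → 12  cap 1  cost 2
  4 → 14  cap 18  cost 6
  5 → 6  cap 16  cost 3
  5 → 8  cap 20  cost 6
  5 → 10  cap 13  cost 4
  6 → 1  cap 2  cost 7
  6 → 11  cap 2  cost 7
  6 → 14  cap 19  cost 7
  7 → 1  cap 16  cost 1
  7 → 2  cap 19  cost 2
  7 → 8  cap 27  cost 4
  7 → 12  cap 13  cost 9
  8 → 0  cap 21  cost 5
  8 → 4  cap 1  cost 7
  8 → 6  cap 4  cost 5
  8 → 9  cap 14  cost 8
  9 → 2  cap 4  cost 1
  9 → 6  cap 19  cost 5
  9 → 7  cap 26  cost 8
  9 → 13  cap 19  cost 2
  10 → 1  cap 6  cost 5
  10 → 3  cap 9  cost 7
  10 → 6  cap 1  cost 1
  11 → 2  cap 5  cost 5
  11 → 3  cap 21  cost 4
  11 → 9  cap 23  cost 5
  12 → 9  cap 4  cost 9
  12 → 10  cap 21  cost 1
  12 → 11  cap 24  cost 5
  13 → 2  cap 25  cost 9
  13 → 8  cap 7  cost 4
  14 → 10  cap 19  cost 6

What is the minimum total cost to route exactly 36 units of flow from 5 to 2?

Minimum cost for 36 units: 797

shortest-cost path #1: 5→8→9→2 push 4 @ unit cost 15 (adds 60)
shortest-cost path #2: 5→6→11→2 push 2 @ unit cost 15 (adds 30)
shortest-cost path #3: 5→10→1→13→2 push 4 @ unit cost 21 (adds 84)
shortest-cost path #4: 5→10→3→12→11→2 push 2 @ unit cost 23 (adds 46)
shortest-cost path #5: 5→8→9→7→2 push 10 @ unit cost 24 (adds 240)
shortest-cost path #6: 5→10→3→13→2 push 7 @ unit cost 24 (adds 168)
shortest-cost path #7: 5→8→0→9→7→2 push 6 @ unit cost 24 (adds 144)
shortest-cost path #8: 5→6→1→12→11→2 push 1 @ unit cost 25 (adds 25)
total cost = 797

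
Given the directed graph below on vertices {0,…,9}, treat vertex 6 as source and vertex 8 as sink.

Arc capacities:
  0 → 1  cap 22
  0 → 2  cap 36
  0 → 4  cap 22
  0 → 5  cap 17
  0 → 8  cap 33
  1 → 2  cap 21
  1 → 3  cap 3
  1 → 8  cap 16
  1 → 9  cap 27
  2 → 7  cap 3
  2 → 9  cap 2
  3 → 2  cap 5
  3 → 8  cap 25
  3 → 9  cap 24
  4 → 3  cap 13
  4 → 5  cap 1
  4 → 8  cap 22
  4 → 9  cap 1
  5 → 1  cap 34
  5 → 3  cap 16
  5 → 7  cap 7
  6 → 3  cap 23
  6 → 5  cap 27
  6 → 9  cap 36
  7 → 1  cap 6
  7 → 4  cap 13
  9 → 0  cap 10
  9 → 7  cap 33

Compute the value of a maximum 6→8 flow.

Maximum flow value: 64

augment #1: 6→3→8 bottleneck 23, total now 23
augment #2: 6→5→1→8 bottleneck 16, total now 39
augment #3: 6→5→3→8 bottleneck 2, total now 41
augment #4: 6→9→0→8 bottleneck 10, total now 51
augment #5: 6→5→7→4→8 bottleneck 7, total now 58
augment #6: 6→9→7→4→8 bottleneck 6, total now 64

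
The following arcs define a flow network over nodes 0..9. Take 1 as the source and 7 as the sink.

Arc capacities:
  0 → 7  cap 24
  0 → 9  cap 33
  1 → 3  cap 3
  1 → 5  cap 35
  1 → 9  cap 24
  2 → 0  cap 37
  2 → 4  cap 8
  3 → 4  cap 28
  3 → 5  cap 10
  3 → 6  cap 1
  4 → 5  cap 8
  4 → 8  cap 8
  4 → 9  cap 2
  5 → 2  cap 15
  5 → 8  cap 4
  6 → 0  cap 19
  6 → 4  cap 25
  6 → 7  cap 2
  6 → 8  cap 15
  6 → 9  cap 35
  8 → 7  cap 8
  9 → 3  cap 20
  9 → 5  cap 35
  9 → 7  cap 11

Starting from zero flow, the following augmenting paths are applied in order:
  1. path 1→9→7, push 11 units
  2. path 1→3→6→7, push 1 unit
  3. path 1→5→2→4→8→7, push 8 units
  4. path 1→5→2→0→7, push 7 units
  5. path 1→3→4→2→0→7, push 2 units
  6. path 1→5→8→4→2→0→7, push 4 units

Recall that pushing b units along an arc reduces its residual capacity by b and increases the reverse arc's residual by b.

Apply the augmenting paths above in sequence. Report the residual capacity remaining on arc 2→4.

after path 1 (1→9→7, push 11): res(2,4)=8
after path 2 (1→3→6→7, push 1): res(2,4)=8
after path 3 (1→5→2→4→8→7, push 8): res(2,4)=0
after path 4 (1→5→2→0→7, push 7): res(2,4)=0
after path 5 (1→3→4→2→0→7, push 2): res(2,4)=2
after path 6 (1→5→8→4→2→0→7, push 4): res(2,4)=6

Residual capacity of (2,4): 6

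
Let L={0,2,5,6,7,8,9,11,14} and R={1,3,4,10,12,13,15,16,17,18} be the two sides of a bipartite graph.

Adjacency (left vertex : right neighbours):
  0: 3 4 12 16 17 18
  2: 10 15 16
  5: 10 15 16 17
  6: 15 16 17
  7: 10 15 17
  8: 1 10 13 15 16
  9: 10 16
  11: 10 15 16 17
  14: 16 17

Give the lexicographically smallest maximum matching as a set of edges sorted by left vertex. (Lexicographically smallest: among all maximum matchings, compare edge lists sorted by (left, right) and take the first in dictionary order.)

|M| = 6 (so the lex-smallest maximum matching has 6 edges)
process left vertices in ascending order; for each, take the smallest-labelled available neighbour that still permits 6 edges overall, or leave it unmatched if none does
lex-smallest matching: {0-3, 2-10, 5-15, 6-16, 7-17, 8-1}

Lex-smallest maximum matching: {(0,3), (2,10), (5,15), (6,16), (7,17), (8,1)}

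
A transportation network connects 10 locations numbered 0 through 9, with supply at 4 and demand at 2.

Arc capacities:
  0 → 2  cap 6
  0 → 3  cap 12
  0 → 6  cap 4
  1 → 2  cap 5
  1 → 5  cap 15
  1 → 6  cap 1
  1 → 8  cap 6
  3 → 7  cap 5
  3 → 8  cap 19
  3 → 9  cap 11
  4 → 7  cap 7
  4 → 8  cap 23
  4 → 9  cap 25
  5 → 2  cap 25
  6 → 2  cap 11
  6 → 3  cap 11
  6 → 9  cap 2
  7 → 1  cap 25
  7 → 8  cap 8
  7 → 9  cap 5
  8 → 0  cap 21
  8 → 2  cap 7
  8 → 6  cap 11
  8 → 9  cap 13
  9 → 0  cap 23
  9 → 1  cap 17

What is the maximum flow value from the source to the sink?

Maximum flow value: 44

augment #1: 4→8→2 bottleneck 7, total now 7
augment #2: 4→7→1→2 bottleneck 5, total now 12
augment #3: 4→8→0→2 bottleneck 6, total now 18
augment #4: 4→8→6→2 bottleneck 10, total now 28
augment #5: 4→7→1→5→2 bottleneck 2, total now 30
augment #6: 4→9→0→6→2 bottleneck 1, total now 31
augment #7: 4→9→1→5→2 bottleneck 13, total now 44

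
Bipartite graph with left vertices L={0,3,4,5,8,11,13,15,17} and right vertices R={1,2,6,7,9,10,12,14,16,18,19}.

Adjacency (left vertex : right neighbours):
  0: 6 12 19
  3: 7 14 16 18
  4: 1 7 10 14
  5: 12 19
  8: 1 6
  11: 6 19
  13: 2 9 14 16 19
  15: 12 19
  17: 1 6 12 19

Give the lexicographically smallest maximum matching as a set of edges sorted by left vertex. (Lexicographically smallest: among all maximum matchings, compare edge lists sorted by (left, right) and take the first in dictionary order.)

Lex-smallest maximum matching: {(0,6), (3,7), (4,10), (5,12), (8,1), (11,19), (13,2)}

|M| = 7 (so the lex-smallest maximum matching has 7 edges)
process left vertices in ascending order; for each, take the smallest-labelled available neighbour that still permits 7 edges overall, or leave it unmatched if none does
lex-smallest matching: {0-6, 3-7, 4-10, 5-12, 8-1, 11-19, 13-2}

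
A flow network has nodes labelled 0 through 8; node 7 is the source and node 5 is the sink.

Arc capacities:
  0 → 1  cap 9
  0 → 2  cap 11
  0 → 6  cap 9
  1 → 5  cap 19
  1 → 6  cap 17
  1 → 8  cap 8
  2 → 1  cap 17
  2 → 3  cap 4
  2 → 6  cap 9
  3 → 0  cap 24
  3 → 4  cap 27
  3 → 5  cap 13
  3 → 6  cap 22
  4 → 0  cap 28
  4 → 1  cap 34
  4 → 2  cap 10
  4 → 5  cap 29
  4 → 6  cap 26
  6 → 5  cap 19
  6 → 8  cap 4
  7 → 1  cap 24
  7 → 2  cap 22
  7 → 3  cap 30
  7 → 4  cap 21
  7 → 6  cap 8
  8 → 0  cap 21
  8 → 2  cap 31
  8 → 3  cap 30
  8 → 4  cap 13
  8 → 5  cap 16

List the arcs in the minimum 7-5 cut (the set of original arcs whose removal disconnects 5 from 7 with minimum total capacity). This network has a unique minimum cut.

Min-cut arcs: {(1,5), (1,8), (3,5), (4,5), (6,5), (6,8)} (total capacity 92)

augment #1: 7→1→5 push 19
augment #2: 7→3→5 push 13
augment #3: 7→4→5 push 21
augment #4: 7→6→5 push 8
augment #5: 7→1→6→5 push 5
augment #6: 7→2→6→5 push 6
augment #7: 7→3→4→5 push 8
augment #8: 7→2→1→8→5 push 8
augment #9: 7→2→6→8→5 push 3
augment #10: 7→3→6→8→5 push 1
max flow = 92; residual-reachable set from 7 gives S-side
cut edges (S→T): {(1,5), (1,8), (3,5), (4,5), (6,5), (6,8)} total cap 92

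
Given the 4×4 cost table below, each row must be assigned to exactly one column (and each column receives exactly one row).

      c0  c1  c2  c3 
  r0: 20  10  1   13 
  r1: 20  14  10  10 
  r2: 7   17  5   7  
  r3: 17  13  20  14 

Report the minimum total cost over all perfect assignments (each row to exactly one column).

Minimum assignment cost: 31

optimal assignment: row0→col2 (cost 1), row1→col3 (cost 10), row2→col0 (cost 7), row3→col1 (cost 13)
total = 1 + 10 + 7 + 13 = 31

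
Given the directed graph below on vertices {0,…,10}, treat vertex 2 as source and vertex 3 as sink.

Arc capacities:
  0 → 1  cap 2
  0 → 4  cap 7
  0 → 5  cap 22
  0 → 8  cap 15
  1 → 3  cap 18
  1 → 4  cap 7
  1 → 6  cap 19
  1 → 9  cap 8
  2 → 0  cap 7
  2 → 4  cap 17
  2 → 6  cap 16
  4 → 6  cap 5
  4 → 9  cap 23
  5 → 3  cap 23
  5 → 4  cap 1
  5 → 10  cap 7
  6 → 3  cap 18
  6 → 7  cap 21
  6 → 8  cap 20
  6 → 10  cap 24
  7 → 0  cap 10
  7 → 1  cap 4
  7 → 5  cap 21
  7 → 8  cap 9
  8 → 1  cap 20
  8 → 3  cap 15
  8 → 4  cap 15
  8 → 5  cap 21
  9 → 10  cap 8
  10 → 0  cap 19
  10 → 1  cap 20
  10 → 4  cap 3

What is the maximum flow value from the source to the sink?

Maximum flow value: 36

augment #1: 2→6→3 bottleneck 16, total now 16
augment #2: 2→0→1→3 bottleneck 2, total now 18
augment #3: 2→0→5→3 bottleneck 5, total now 23
augment #4: 2→4→6→3 bottleneck 2, total now 25
augment #5: 2→4→6→8→3 bottleneck 3, total now 28
augment #6: 2→4→9→10→1→3 bottleneck 8, total now 36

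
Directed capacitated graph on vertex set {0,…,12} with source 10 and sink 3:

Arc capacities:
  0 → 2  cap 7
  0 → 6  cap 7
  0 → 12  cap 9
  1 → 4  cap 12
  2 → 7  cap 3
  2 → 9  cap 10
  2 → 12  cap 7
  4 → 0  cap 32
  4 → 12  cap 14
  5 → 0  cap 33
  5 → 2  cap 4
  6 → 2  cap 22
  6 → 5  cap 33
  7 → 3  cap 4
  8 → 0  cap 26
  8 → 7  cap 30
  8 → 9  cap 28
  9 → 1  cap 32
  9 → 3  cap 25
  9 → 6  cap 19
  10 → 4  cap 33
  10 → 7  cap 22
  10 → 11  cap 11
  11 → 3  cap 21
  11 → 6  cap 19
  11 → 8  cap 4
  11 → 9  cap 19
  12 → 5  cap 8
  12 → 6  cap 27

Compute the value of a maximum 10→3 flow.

augment #1: 10→7→3 bottleneck 4, total now 4
augment #2: 10→11→3 bottleneck 11, total now 15
augment #3: 10→4→0→2→9→3 bottleneck 7, total now 22
augment #4: 10→4→0→6→2→9→3 bottleneck 3, total now 25

Maximum flow value: 25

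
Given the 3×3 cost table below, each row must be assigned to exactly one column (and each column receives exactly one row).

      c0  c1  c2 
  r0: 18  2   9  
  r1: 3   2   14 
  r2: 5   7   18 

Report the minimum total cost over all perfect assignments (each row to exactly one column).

optimal assignment: row0→col2 (cost 9), row1→col1 (cost 2), row2→col0 (cost 5)
total = 9 + 2 + 5 = 16

Minimum assignment cost: 16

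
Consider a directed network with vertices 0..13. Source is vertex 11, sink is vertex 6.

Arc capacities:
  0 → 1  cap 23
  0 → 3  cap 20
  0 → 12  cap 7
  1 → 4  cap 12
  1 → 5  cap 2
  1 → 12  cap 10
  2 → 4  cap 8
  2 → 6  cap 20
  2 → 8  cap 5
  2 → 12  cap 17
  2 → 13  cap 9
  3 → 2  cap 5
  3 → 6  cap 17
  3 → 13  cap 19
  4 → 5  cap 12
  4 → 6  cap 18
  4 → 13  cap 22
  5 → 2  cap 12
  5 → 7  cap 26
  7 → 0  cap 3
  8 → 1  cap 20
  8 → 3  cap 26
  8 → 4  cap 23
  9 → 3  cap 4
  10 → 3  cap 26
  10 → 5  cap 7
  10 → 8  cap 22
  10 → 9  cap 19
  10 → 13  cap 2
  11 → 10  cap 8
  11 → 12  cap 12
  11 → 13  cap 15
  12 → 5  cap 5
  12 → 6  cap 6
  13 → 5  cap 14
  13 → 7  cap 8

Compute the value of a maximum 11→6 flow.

augment #1: 11→12→6 bottleneck 6, total now 6
augment #2: 11→10→3→6 bottleneck 8, total now 14
augment #3: 11→12→5→2→6 bottleneck 5, total now 19
augment #4: 11→13→5→2→6 bottleneck 7, total now 26
augment #5: 11→13→7→0→3→6 bottleneck 3, total now 29

Maximum flow value: 29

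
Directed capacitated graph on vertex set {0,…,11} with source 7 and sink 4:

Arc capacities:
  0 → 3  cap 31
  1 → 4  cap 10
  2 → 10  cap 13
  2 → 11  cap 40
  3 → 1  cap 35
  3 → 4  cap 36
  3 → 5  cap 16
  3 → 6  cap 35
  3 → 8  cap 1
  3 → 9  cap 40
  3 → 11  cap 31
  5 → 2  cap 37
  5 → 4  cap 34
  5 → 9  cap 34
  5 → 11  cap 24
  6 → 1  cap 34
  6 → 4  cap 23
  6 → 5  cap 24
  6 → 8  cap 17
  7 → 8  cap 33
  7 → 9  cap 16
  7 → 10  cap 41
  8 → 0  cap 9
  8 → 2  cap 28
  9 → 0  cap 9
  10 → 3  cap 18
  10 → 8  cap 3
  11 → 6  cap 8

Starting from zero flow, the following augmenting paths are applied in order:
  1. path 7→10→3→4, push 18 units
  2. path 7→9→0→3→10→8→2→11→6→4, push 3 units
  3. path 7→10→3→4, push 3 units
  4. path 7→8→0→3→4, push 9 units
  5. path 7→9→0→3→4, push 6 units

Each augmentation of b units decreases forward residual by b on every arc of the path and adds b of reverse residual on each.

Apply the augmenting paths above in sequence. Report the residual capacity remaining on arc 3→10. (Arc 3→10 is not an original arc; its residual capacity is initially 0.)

after path 1 (7→10→3→4, push 18): res(3,10)=18
after path 2 (7→9→0→3→10→8→2→11→6→4, push 3): res(3,10)=15
after path 3 (7→10→3→4, push 3): res(3,10)=18
after path 4 (7→8→0→3→4, push 9): res(3,10)=18
after path 5 (7→9→0→3→4, push 6): res(3,10)=18

Residual capacity of (3,10): 18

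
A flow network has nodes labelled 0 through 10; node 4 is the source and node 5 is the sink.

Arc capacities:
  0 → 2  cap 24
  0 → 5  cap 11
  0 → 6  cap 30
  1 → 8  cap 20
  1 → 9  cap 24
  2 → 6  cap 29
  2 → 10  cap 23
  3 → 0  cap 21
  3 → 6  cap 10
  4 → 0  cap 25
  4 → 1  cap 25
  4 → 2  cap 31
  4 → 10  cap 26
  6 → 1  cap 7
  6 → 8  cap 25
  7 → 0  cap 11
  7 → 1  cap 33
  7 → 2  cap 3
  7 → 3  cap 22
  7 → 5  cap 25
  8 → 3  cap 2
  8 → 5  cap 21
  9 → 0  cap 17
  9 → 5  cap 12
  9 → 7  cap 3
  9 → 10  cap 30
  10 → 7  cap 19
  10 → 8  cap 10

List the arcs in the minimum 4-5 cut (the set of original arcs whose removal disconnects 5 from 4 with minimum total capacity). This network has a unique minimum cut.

augment #1: 4→0→5 push 11
augment #2: 4→1→8→5 push 20
augment #3: 4→1→9→5 push 5
augment #4: 4→10→7→5 push 19
augment #5: 4→10→8→5 push 1
augment #6: 4→0→6→1→9→5 push 7
augment #7: 4→10→8→1→9→7→5 push 3
max flow = 66; residual-reachable set from 4 gives S-side
cut edges (S→T): {(0,5), (8,5), (9,5), (9,7), (10,7)} total cap 66

Min-cut arcs: {(0,5), (8,5), (9,5), (9,7), (10,7)} (total capacity 66)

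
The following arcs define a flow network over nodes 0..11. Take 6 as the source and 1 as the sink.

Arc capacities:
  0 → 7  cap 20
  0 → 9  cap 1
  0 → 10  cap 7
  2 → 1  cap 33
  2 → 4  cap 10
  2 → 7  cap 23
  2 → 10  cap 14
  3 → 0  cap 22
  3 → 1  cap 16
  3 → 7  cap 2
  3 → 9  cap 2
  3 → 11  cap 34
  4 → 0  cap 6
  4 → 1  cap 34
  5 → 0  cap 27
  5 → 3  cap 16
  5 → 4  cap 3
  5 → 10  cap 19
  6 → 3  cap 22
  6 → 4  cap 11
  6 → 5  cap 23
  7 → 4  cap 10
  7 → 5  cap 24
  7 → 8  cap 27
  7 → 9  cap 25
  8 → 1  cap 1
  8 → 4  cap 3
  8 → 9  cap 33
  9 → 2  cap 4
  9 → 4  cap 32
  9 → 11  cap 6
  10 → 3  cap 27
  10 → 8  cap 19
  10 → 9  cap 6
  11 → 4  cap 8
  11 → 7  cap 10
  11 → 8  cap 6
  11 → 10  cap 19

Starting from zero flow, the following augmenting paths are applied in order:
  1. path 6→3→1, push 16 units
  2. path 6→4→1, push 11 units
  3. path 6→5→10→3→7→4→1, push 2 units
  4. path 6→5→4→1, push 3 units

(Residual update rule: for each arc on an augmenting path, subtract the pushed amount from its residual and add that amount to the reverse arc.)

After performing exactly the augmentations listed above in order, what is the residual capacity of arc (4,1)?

Residual capacity of (4,1): 18

after path 1 (6→3→1, push 16): res(4,1)=34
after path 2 (6→4→1, push 11): res(4,1)=23
after path 3 (6→5→10→3→7→4→1, push 2): res(4,1)=21
after path 4 (6→5→4→1, push 3): res(4,1)=18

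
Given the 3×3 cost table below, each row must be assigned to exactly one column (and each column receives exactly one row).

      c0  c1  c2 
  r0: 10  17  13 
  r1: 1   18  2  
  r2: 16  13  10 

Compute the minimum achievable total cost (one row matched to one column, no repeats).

Minimum assignment cost: 25

optimal assignment: row0→col0 (cost 10), row1→col2 (cost 2), row2→col1 (cost 13)
total = 10 + 2 + 13 = 25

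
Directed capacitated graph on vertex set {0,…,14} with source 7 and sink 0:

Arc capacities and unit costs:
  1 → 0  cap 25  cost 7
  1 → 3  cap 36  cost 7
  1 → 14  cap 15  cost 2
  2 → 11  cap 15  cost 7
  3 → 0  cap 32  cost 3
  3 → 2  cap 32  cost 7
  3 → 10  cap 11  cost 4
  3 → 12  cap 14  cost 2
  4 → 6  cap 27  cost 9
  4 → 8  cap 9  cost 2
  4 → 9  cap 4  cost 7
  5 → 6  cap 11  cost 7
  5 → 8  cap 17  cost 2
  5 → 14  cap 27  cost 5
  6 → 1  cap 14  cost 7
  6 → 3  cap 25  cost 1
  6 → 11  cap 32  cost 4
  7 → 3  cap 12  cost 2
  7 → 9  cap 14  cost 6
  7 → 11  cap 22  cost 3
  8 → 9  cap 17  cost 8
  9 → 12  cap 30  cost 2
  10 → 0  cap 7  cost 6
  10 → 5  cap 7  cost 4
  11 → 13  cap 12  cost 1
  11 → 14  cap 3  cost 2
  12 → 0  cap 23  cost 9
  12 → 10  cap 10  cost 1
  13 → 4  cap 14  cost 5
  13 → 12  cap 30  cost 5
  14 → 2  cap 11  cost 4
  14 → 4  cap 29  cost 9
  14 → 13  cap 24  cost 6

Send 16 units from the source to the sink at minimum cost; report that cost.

Minimum cost for 16 units: 120

shortest-cost path #1: 7→3→0 push 12 @ unit cost 5 (adds 60)
shortest-cost path #2: 7→9→12→10→0 push 4 @ unit cost 15 (adds 60)
total cost = 120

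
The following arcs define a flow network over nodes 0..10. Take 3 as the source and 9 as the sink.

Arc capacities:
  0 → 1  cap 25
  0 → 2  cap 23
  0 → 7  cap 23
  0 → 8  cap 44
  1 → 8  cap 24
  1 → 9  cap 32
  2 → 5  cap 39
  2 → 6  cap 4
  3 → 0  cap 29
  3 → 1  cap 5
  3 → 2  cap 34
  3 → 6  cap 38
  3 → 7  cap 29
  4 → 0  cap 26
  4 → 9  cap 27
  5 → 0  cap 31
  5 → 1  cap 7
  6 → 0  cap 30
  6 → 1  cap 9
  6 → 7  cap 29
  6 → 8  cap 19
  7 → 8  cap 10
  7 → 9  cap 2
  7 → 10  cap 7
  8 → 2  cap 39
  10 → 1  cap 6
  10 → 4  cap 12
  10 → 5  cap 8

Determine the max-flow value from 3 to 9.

Maximum flow value: 41

augment #1: 3→1→9 bottleneck 5, total now 5
augment #2: 3→7→9 bottleneck 2, total now 7
augment #3: 3→0→1→9 bottleneck 25, total now 32
augment #4: 3→6→1→9 bottleneck 2, total now 34
augment #5: 3→7→10→4→9 bottleneck 7, total now 41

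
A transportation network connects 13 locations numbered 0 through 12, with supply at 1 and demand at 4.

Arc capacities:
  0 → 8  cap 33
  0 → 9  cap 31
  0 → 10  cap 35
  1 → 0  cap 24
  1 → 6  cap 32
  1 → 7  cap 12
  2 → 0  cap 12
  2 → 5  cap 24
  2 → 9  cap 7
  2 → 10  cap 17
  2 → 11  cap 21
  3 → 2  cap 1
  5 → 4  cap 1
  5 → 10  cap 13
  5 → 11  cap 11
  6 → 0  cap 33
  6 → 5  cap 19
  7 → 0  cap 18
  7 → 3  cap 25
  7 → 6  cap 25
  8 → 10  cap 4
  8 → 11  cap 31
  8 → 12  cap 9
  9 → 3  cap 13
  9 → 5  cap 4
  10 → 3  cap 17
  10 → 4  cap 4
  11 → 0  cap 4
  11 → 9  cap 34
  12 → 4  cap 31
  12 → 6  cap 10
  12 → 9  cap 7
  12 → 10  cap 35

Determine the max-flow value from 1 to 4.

augment #1: 1→0→10→4 bottleneck 4, total now 4
augment #2: 1→6→5→4 bottleneck 1, total now 5
augment #3: 1→0→8→12→4 bottleneck 9, total now 14

Maximum flow value: 14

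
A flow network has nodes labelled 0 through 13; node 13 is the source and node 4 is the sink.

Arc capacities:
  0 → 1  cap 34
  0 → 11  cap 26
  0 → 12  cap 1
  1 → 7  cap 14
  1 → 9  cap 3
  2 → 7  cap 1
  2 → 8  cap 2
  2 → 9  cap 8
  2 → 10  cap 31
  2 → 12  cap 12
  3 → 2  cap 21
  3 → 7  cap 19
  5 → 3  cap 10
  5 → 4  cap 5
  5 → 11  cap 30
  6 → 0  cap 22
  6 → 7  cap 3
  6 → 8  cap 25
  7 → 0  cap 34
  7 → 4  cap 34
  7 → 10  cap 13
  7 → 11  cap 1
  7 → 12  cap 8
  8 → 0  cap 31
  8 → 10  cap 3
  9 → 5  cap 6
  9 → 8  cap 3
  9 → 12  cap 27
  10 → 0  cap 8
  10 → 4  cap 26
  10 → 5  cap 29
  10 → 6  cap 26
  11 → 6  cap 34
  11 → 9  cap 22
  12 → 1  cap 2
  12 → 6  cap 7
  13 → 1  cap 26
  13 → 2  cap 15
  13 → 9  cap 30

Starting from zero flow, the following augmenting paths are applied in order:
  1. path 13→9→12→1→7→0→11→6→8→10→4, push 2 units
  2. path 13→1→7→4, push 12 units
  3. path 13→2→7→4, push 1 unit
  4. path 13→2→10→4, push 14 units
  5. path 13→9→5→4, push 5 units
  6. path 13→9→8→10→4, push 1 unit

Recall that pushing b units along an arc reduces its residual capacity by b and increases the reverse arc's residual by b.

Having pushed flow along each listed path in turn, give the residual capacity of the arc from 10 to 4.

Residual capacity of (10,4): 9

after path 1 (13→9→12→1→7→0→11→6→8→10→4, push 2): res(10,4)=24
after path 2 (13→1→7→4, push 12): res(10,4)=24
after path 3 (13→2→7→4, push 1): res(10,4)=24
after path 4 (13→2→10→4, push 14): res(10,4)=10
after path 5 (13→9→5→4, push 5): res(10,4)=10
after path 6 (13→9→8→10→4, push 1): res(10,4)=9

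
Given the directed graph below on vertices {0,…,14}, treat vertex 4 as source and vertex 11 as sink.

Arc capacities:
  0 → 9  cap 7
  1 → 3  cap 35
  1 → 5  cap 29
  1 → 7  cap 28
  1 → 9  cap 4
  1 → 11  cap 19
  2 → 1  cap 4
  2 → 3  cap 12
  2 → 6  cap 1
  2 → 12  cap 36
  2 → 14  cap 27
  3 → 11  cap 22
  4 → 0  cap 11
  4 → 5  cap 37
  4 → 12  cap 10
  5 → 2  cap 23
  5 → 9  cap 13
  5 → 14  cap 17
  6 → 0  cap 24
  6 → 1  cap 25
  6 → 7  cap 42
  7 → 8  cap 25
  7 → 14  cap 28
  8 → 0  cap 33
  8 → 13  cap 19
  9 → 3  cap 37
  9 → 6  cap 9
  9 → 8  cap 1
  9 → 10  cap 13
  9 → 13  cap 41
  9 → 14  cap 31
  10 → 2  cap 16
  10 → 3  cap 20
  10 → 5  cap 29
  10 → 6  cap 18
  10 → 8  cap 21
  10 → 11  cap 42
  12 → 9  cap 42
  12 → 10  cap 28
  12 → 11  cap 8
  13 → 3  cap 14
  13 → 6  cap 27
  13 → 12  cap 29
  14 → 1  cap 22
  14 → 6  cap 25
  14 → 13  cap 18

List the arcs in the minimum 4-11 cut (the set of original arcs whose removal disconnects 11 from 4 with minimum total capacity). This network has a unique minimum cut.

Min-cut arcs: {(0,9), (4,5), (4,12)} (total capacity 54)

augment #1: 4→12→11 push 8
augment #2: 4→12→10→11 push 2
augment #3: 4→0→9→3→11 push 7
augment #4: 4→5→2→1→11 push 4
augment #5: 4→5→2→3→11 push 12
augment #6: 4→5→9→3→11 push 3
augment #7: 4→5→9→10→11 push 10
augment #8: 4→5→14→1→11 push 8
max flow = 54; residual-reachable set from 4 gives S-side
cut edges (S→T): {(0,9), (4,5), (4,12)} total cap 54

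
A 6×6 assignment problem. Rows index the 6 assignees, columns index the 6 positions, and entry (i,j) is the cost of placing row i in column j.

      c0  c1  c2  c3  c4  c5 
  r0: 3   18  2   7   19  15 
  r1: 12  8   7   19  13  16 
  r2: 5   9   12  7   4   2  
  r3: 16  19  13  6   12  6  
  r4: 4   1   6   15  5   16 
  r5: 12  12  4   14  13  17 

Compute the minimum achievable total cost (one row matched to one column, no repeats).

Minimum assignment cost: 28

optimal assignment: row0→col0 (cost 3), row1→col1 (cost 8), row2→col5 (cost 2), row3→col3 (cost 6), row4→col4 (cost 5), row5→col2 (cost 4)
total = 3 + 8 + 2 + 6 + 5 + 4 = 28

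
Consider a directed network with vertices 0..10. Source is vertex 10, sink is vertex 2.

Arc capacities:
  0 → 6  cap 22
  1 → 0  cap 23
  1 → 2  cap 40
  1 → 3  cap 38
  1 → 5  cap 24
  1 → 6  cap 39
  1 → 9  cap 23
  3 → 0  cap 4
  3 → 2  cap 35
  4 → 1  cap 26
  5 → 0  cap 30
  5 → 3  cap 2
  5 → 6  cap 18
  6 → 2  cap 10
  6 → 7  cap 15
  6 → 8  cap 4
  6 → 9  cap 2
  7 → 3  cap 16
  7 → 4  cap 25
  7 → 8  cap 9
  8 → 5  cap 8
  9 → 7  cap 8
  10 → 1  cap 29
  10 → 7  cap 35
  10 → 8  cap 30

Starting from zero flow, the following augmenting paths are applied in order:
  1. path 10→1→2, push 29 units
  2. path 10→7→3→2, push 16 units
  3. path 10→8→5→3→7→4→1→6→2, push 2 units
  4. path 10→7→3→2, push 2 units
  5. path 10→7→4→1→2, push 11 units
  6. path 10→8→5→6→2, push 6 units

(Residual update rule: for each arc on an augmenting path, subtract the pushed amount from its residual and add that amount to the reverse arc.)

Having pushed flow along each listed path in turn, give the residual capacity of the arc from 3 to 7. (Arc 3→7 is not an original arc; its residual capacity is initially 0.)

after path 1 (10→1→2, push 29): res(3,7)=0
after path 2 (10→7→3→2, push 16): res(3,7)=16
after path 3 (10→8→5→3→7→4→1→6→2, push 2): res(3,7)=14
after path 4 (10→7→3→2, push 2): res(3,7)=16
after path 5 (10→7→4→1→2, push 11): res(3,7)=16
after path 6 (10→8→5→6→2, push 6): res(3,7)=16

Residual capacity of (3,7): 16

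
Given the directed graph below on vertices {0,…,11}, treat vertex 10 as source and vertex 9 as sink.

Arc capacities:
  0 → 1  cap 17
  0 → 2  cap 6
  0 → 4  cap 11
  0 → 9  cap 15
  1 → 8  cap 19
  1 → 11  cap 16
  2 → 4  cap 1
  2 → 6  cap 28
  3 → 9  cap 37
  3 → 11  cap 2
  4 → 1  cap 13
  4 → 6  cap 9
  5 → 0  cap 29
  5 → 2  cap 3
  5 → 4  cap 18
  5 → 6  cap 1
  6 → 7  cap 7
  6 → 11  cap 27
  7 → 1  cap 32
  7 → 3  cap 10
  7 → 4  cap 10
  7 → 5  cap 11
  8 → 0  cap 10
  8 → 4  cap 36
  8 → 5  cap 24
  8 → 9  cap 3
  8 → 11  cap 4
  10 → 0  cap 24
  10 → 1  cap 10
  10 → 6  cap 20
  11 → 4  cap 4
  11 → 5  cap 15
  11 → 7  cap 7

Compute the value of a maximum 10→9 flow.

Maximum flow value: 28

augment #1: 10→0→9 bottleneck 15, total now 15
augment #2: 10→1→8→9 bottleneck 3, total now 18
augment #3: 10→6→7→3→9 bottleneck 7, total now 25
augment #4: 10→1→11→7→3→9 bottleneck 3, total now 28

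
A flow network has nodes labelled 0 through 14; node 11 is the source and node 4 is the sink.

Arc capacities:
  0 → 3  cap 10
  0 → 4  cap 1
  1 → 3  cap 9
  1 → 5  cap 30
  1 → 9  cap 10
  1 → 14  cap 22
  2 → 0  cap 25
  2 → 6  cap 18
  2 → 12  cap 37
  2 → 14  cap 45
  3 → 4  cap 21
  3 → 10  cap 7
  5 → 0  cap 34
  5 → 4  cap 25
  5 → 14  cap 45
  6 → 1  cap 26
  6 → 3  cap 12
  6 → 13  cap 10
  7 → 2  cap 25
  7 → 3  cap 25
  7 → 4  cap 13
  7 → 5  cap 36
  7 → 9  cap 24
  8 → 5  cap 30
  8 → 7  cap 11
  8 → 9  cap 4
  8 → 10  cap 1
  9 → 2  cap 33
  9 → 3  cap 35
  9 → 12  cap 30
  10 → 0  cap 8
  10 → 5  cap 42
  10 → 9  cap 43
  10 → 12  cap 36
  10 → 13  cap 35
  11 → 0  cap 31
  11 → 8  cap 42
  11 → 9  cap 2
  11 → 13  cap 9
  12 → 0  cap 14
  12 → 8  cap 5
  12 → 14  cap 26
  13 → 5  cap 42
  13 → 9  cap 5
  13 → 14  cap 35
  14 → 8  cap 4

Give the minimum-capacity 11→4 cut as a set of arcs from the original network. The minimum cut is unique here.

Min-cut arcs: {(0,4), (3,4), (5,4), (8,7)} (total capacity 58)

augment #1: 11→0→4 push 1
augment #2: 11→0→3→4 push 10
augment #3: 11→8→5→4 push 25
augment #4: 11→8→7→4 push 11
augment #5: 11→9→3→4 push 2
augment #6: 11→8→9→3→4 push 4
augment #7: 11→13→9→3→4 push 5
max flow = 58; residual-reachable set from 11 gives S-side
cut edges (S→T): {(0,4), (3,4), (5,4), (8,7)} total cap 58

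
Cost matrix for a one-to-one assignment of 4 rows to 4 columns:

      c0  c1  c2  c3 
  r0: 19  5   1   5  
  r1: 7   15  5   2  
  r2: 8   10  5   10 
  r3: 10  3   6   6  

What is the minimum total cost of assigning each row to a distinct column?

Minimum assignment cost: 14

optimal assignment: row0→col2 (cost 1), row1→col3 (cost 2), row2→col0 (cost 8), row3→col1 (cost 3)
total = 1 + 2 + 8 + 3 = 14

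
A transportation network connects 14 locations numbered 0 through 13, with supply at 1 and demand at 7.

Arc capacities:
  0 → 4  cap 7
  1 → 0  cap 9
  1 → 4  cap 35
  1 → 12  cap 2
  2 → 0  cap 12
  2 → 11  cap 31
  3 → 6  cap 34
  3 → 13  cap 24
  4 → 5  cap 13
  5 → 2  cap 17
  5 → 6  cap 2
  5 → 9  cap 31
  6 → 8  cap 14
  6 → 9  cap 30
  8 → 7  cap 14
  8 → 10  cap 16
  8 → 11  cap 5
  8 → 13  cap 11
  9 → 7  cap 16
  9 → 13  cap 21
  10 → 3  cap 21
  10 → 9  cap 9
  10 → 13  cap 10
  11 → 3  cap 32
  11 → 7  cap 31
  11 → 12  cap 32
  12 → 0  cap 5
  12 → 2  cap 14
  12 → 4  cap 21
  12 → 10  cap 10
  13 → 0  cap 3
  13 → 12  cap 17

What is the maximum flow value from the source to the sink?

Maximum flow value: 15

augment #1: 1→4→5→9→7 bottleneck 13, total now 13
augment #2: 1→12→2→11→7 bottleneck 2, total now 15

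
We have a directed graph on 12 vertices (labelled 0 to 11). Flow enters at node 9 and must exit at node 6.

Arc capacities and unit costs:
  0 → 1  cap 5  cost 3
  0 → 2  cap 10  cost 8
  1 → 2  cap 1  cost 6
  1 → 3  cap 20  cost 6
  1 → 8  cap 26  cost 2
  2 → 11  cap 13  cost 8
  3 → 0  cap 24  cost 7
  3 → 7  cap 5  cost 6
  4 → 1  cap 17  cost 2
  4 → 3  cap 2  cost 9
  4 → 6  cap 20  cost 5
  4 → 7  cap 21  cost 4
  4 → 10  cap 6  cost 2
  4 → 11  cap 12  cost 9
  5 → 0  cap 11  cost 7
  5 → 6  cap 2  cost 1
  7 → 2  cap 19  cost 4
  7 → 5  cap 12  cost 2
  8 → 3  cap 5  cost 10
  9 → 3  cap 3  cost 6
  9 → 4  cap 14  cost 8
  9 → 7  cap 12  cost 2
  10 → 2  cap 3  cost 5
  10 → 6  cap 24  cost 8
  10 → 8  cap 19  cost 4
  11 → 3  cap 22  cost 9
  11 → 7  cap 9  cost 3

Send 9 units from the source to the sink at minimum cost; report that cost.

Minimum cost for 9 units: 101

shortest-cost path #1: 9→7→5→6 push 2 @ unit cost 5 (adds 10)
shortest-cost path #2: 9→4→6 push 7 @ unit cost 13 (adds 91)
total cost = 101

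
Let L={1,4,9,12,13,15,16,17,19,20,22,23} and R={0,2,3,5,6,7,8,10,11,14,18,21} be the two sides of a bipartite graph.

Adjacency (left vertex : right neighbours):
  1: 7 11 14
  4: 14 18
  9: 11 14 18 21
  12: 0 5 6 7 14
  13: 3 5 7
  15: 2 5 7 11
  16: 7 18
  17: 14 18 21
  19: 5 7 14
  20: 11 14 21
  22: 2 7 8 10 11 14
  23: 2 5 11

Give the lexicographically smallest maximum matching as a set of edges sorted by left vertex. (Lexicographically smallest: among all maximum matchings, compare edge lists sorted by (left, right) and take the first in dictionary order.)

|M| = 10 (so the lex-smallest maximum matching has 10 edges)
process left vertices in ascending order; for each, take the smallest-labelled available neighbour that still permits 10 edges overall, or leave it unmatched if none does
lex-smallest matching: {1-7, 4-14, 9-11, 12-0, 13-3, 15-2, 16-18, 17-21, 19-5, 22-8}

Lex-smallest maximum matching: {(1,7), (4,14), (9,11), (12,0), (13,3), (15,2), (16,18), (17,21), (19,5), (22,8)}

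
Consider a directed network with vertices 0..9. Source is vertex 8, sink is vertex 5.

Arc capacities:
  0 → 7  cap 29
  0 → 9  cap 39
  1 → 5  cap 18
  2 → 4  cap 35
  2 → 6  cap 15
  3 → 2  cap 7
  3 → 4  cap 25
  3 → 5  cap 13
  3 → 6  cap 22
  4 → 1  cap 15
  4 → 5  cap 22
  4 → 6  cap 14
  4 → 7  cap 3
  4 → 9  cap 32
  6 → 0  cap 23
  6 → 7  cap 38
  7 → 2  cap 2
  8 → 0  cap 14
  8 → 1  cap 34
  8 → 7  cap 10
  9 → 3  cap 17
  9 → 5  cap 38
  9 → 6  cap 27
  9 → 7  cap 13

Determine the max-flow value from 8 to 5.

Maximum flow value: 34

augment #1: 8→1→5 bottleneck 18, total now 18
augment #2: 8→0→9→5 bottleneck 14, total now 32
augment #3: 8→7→2→4→5 bottleneck 2, total now 34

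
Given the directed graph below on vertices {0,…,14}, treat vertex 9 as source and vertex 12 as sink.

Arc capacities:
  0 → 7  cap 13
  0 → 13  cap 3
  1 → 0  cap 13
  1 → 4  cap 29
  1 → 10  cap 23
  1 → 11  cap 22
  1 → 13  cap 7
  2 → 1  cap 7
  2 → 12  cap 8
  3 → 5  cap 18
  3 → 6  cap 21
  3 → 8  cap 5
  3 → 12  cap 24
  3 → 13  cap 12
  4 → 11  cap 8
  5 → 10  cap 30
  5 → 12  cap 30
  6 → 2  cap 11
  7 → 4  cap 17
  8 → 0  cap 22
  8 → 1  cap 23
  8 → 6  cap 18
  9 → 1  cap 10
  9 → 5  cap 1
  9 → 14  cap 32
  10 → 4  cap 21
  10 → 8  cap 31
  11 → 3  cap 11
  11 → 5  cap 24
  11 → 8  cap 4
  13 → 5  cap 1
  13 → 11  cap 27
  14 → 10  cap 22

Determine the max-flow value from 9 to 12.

Maximum flow value: 33

augment #1: 9→5→12 bottleneck 1, total now 1
augment #2: 9→1→11→3→12 bottleneck 10, total now 11
augment #3: 9→14→10→4→11→3→12 bottleneck 1, total now 12
augment #4: 9→14→10→4→11→5→12 bottleneck 7, total now 19
augment #5: 9→14→10→8→6→2→12 bottleneck 8, total now 27
augment #6: 9→14→10→8→0→13→5→12 bottleneck 1, total now 28
augment #7: 9→14→10→8→1→11→5→12 bottleneck 5, total now 33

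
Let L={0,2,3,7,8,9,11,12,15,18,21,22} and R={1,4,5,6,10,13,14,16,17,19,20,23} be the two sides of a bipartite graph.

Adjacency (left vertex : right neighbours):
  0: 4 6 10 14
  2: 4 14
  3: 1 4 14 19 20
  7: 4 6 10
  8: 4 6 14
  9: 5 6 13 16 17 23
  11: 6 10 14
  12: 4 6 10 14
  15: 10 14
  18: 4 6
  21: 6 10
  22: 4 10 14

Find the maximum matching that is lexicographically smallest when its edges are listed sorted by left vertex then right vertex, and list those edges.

Lex-smallest maximum matching: {(0,4), (2,14), (3,1), (7,6), (9,5), (11,10)}

|M| = 6 (so the lex-smallest maximum matching has 6 edges)
process left vertices in ascending order; for each, take the smallest-labelled available neighbour that still permits 6 edges overall, or leave it unmatched if none does
lex-smallest matching: {0-4, 2-14, 3-1, 7-6, 9-5, 11-10}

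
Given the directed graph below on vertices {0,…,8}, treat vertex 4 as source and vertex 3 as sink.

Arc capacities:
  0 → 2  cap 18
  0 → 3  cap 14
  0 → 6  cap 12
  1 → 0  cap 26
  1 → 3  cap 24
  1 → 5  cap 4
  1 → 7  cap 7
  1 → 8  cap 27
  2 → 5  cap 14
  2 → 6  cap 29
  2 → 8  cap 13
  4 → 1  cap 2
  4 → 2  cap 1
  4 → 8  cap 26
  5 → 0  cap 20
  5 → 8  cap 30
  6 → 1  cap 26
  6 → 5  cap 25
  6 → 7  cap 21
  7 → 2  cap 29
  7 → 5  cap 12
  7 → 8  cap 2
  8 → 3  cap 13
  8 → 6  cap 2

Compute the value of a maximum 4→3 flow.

Maximum flow value: 18

augment #1: 4→1→3 bottleneck 2, total now 2
augment #2: 4→8→3 bottleneck 13, total now 15
augment #3: 4→2→5→0→3 bottleneck 1, total now 16
augment #4: 4→8→6→1→3 bottleneck 2, total now 18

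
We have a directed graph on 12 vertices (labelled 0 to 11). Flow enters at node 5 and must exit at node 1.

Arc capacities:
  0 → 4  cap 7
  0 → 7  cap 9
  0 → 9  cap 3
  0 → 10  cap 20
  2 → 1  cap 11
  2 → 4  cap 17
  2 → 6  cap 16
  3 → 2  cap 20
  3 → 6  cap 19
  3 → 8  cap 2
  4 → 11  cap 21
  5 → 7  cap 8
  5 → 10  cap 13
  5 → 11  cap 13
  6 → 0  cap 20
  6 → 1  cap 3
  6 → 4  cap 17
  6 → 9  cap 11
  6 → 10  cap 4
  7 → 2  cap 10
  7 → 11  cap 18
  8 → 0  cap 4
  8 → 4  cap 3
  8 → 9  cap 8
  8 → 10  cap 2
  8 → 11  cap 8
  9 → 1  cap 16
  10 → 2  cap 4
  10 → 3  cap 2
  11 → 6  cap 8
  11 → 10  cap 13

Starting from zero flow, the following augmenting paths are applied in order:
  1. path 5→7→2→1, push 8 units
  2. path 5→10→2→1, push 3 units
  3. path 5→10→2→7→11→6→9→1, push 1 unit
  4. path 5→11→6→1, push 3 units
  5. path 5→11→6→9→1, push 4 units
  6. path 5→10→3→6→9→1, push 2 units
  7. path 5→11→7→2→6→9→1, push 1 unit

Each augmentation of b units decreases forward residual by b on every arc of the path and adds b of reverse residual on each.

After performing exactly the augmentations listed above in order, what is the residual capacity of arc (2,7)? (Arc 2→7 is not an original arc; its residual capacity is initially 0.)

Residual capacity of (2,7): 8

after path 1 (5→7→2→1, push 8): res(2,7)=8
after path 2 (5→10→2→1, push 3): res(2,7)=8
after path 3 (5→10→2→7→11→6→9→1, push 1): res(2,7)=7
after path 4 (5→11→6→1, push 3): res(2,7)=7
after path 5 (5→11→6→9→1, push 4): res(2,7)=7
after path 6 (5→10→3→6→9→1, push 2): res(2,7)=7
after path 7 (5→11→7→2→6→9→1, push 1): res(2,7)=8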